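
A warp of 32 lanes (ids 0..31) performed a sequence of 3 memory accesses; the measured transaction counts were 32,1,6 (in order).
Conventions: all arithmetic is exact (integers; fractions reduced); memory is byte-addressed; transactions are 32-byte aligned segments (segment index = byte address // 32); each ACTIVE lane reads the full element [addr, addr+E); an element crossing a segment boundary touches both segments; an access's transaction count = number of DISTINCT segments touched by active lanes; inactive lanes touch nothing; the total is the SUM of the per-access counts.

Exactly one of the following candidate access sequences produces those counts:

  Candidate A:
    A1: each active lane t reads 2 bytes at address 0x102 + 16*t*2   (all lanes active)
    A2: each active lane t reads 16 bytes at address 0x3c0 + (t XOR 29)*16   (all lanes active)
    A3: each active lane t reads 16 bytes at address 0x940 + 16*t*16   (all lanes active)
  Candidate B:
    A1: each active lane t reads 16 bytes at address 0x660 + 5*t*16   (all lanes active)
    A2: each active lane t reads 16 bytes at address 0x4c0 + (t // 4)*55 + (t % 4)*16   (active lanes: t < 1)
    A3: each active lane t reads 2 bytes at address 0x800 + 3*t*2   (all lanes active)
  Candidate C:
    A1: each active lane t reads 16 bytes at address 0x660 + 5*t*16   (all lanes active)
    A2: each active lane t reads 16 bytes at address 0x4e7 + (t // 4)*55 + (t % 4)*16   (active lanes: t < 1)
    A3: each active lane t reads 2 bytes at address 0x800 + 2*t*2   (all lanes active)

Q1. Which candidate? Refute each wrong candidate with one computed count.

A: A2 gives 16 transactions, not 1
C: A3 gives 4 transactions, not 6
B: all counts match (32,1,6)

Answer: B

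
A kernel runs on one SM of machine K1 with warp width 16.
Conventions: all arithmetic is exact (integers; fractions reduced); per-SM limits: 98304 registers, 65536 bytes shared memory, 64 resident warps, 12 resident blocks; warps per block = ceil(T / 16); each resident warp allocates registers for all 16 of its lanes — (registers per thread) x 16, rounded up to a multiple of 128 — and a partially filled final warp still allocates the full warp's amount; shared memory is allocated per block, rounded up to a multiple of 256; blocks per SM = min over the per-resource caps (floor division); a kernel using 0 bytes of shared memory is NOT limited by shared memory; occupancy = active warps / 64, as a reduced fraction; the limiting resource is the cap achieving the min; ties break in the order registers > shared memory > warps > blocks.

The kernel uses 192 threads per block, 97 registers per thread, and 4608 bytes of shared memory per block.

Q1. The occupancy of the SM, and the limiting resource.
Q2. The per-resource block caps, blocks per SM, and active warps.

Answer: occupancy 3/4, limited by registers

registers: 4 blocks
shared memory: 14 blocks
warps: 5 blocks
blocks: 12 blocks

Answer: 4 blocks, 48 active warps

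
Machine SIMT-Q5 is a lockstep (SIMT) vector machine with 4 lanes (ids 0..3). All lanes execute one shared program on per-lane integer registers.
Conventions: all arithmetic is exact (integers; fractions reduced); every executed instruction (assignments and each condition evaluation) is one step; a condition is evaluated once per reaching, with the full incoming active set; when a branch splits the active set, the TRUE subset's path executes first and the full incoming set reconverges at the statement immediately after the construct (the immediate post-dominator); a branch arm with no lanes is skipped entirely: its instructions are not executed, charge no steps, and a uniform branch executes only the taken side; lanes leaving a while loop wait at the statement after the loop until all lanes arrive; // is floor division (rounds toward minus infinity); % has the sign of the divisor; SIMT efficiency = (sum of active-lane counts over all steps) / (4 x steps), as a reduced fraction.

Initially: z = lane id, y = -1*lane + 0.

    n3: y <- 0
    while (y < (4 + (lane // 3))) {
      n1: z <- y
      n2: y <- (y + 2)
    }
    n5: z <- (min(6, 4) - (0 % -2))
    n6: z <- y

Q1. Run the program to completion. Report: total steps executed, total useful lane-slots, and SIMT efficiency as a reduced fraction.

Answer: 13 steps, 43 useful, 43/52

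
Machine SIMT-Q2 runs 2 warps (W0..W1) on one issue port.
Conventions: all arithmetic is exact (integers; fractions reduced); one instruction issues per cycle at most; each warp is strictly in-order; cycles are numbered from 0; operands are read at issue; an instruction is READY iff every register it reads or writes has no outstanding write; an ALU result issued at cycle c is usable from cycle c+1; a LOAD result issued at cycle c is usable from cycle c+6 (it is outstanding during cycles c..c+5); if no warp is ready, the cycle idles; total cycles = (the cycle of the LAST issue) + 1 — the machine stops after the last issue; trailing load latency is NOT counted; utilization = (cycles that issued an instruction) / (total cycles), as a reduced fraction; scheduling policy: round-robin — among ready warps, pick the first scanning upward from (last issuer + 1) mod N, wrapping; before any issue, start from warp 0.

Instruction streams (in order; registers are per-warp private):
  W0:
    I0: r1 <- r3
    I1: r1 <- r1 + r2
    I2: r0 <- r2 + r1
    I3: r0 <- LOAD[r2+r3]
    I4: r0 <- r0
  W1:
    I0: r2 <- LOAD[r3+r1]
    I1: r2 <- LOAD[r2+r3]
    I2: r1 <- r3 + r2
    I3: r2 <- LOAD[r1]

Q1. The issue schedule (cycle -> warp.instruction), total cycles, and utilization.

cycle 0: W0.I0
cycle 1: W1.I0
cycle 2: W0.I1
cycle 3: W0.I2
cycle 4: W0.I3
cycle 5: idle
cycle 6: idle
cycle 7: W1.I1
cycle 8: idle
cycle 9: idle
cycle 10: W0.I4
cycle 11: idle
cycle 12: idle
cycle 13: W1.I2
cycle 14: W1.I3

Answer: 15 cycles, utilization 3/5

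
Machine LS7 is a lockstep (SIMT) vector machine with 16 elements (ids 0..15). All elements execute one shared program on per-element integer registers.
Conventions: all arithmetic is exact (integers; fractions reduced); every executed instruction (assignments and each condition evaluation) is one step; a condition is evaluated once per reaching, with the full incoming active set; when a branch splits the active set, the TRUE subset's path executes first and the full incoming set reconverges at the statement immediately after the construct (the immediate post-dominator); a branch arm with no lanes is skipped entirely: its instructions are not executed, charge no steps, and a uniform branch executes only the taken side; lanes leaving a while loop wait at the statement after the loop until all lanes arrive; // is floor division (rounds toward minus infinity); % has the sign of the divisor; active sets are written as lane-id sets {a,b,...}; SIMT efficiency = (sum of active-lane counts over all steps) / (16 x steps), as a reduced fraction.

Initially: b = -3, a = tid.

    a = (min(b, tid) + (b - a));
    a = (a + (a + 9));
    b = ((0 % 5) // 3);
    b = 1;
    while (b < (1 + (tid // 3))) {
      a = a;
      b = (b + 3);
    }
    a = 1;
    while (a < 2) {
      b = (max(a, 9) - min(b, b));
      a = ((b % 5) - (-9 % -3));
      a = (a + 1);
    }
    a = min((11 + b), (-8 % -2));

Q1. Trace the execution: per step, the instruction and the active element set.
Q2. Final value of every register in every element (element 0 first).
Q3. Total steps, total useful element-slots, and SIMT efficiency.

step 0: a <- (min(b, tid) + (b - a)) {0,1,2,3,4,5,6,7,8,9,10,11,12,13,14,15}
step 1: a <- (a + (a + 9))           {0,1,2,3,4,5,6,7,8,9,10,11,12,13,14,15}
step 2: b <- ((0 % 5) // 3)          {0,1,2,3,4,5,6,7,8,9,10,11,12,13,14,15}
step 3: b <- 1                       {0,1,2,3,4,5,6,7,8,9,10,11,12,13,14,15}
step 4: eval (b < (1 + (tid // 3)))  {0,1,2,3,4,5,6,7,8,9,10,11,12,13,14,15}
step 5: a <- a                       {3,4,5,6,7,8,9,10,11,12,13,14,15}
step 6: b <- (b + 3)                 {3,4,5,6,7,8,9,10,11,12,13,14,15}
step 7: eval (b < (1 + (tid // 3)))  {3,4,5,6,7,8,9,10,11,12,13,14,15}
step 8: a <- a                       {12,13,14,15}
step 9: b <- (b + 3)                 {12,13,14,15}
step 10: eval (b < (1 + (tid // 3)))  {12,13,14,15}
step 11: a <- 1                       {0,1,2,3,4,5,6,7,8,9,10,11,12,13,14,15}
step 12: eval (a < 2)                 {0,1,2,3,4,5,6,7,8,9,10,11,12,13,14,15}
step 13: b <- (max(a, 9) - min(b, b)) {0,1,2,3,4,5,6,7,8,9,10,11,12,13,14,15}
step 14: a <- ((b % 5) - (-9 % -3))   {0,1,2,3,4,5,6,7,8,9,10,11,12,13,14,15}
step 15: a <- (a + 1)                 {0,1,2,3,4,5,6,7,8,9,10,11,12,13,14,15}
step 16: eval (a < 2)                 {0,1,2,3,4,5,6,7,8,9,10,11,12,13,14,15}
step 17: b <- (max(a, 9) - min(b, b)) {3,4,5,6,7,8,9,10,11}
step 18: a <- ((b % 5) - (-9 % -3))   {3,4,5,6,7,8,9,10,11}
step 19: a <- (a + 1)                 {3,4,5,6,7,8,9,10,11}
step 20: eval (a < 2)                 {3,4,5,6,7,8,9,10,11}
step 21: a <- min((11 + b), (-8 % -2)) {0,1,2,3,4,5,6,7,8,9,10,11,12,13,14,15}

Answer: 22 steps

b: 8,8,8,4,4,4,4,4,4,4,4,4,2,2,2,2
a: 0,0,0,0,0,0,0,0,0,0,0,0,0,0,0,0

steps = 22; useful = 279; efficiency = 279/352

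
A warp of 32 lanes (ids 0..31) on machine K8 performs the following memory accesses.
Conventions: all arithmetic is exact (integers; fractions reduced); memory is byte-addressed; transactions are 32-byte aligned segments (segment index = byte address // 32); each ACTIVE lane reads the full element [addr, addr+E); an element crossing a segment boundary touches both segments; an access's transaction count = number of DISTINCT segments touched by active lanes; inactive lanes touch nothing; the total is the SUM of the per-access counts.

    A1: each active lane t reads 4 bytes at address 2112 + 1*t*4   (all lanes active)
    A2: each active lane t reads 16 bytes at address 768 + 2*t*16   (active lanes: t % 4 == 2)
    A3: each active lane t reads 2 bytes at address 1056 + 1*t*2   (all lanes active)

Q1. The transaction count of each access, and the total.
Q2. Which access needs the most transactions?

A1: 4 transactions
A2: 8 transactions
A3: 2 transactions

Answer: 4,8,2; total 14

Answer: A2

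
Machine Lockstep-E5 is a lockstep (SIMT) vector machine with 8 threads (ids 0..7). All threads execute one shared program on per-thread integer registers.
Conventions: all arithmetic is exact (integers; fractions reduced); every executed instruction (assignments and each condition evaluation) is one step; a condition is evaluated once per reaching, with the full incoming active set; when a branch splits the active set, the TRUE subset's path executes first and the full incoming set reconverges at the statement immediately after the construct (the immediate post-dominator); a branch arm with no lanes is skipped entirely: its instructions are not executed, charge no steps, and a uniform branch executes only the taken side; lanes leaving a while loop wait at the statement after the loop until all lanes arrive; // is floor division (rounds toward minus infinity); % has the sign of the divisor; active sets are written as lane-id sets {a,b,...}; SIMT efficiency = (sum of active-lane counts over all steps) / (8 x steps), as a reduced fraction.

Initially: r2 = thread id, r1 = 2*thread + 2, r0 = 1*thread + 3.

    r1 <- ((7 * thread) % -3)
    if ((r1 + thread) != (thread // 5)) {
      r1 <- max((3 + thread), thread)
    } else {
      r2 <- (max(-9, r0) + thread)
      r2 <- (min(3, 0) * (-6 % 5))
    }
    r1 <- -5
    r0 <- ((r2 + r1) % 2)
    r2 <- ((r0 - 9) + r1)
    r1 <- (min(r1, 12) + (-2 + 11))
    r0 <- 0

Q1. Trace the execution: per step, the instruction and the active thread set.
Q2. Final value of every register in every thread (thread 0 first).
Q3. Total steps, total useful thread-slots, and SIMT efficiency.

step 0: r1 <- ((7 * thread) % -3)    {0,1,2,3,4,5,6,7}
step 1: eval ((r1 + thread) != (thread // 5)) {0,1,2,3,4,5,6,7}
step 2: r1 <- max((3 + thread), thread) {1,2,3,4,5,6,7}
step 3: r2 <- (max(-9, r0) + thread) {0}
step 4: r2 <- (min(3, 0) * (-6 % 5)) {0}
step 5: r1 <- -5                     {0,1,2,3,4,5,6,7}
step 6: r0 <- ((r2 + r1) % 2)        {0,1,2,3,4,5,6,7}
step 7: r2 <- ((r0 - 9) + r1)        {0,1,2,3,4,5,6,7}
step 8: r1 <- (min(r1, 12) + (-2 + 11)) {0,1,2,3,4,5,6,7}
step 9: r0 <- 0                      {0,1,2,3,4,5,6,7}

Answer: 10 steps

r2: -13,-14,-13,-14,-13,-14,-13,-14
r1: 4,4,4,4,4,4,4,4
r0: 0,0,0,0,0,0,0,0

steps = 10; useful = 65; efficiency = 65/80 = 13/16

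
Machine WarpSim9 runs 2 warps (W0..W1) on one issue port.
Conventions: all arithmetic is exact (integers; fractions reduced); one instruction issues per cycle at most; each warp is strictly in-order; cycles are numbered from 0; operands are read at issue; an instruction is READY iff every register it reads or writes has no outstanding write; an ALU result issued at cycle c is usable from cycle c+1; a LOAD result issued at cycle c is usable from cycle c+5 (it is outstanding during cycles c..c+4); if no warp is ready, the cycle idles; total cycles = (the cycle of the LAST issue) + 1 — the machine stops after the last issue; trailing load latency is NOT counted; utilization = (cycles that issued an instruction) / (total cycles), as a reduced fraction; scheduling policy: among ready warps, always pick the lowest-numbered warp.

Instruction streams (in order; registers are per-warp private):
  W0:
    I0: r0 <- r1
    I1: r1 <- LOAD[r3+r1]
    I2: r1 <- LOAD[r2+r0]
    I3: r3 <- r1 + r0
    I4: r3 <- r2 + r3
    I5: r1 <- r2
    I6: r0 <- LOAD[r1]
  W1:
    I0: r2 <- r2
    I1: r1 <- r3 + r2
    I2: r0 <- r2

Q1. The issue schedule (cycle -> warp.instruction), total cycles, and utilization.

cycle 0: W0.I0
cycle 1: W0.I1
cycle 2: W1.I0
cycle 3: W1.I1
cycle 4: W1.I2
cycle 5: idle
cycle 6: W0.I2
cycle 7: idle
cycle 8: idle
cycle 9: idle
cycle 10: idle
cycle 11: W0.I3
cycle 12: W0.I4
cycle 13: W0.I5
cycle 14: W0.I6

Answer: 15 cycles, utilization 2/3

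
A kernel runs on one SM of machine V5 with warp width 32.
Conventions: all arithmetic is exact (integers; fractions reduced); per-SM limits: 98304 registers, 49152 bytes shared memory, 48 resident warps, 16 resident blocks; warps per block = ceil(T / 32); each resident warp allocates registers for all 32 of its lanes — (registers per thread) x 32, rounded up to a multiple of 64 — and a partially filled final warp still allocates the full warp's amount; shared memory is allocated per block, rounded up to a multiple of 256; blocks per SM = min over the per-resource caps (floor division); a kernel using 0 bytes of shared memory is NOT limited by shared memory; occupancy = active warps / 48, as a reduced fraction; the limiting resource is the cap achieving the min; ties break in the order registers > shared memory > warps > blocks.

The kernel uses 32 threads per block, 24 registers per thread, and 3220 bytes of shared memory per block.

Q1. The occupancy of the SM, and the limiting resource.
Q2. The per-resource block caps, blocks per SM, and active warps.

Answer: occupancy 7/24, limited by shared memory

registers: 128 blocks
shared memory: 14 blocks
warps: 48 blocks
blocks: 16 blocks

Answer: 14 blocks, 14 active warps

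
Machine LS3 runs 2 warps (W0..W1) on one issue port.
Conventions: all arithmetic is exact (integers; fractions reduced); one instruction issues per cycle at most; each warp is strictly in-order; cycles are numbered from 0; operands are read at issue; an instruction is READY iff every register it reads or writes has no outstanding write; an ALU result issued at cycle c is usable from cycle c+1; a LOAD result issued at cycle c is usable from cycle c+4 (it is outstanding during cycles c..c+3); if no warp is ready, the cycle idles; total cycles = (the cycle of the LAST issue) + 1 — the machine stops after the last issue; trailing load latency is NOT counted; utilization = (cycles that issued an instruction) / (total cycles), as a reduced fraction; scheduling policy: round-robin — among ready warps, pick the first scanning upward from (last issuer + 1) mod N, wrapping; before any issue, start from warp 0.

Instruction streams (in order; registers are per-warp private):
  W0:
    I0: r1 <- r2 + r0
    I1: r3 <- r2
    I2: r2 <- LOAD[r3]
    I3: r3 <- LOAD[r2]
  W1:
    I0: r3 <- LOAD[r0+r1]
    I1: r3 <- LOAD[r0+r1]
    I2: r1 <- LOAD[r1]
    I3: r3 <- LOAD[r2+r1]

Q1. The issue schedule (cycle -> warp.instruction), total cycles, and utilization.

cycle 0: W0.I0
cycle 1: W1.I0
cycle 2: W0.I1
cycle 3: W0.I2
cycle 4: idle
cycle 5: W1.I1
cycle 6: W1.I2
cycle 7: W0.I3
cycle 8: idle
cycle 9: idle
cycle 10: W1.I3

Answer: 11 cycles, utilization 8/11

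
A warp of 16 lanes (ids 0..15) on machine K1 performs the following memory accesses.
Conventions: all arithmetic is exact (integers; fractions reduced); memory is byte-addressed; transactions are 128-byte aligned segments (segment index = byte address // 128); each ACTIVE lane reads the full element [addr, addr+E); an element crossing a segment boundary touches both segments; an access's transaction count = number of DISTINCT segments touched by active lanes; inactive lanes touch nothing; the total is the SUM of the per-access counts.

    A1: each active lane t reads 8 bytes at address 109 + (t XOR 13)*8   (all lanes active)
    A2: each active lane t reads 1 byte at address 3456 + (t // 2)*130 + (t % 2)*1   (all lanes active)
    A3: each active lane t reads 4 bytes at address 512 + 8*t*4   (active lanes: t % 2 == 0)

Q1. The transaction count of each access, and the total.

A1: 2 transactions
A2: 8 transactions
A3: 4 transactions

Answer: 2,8,4; total 14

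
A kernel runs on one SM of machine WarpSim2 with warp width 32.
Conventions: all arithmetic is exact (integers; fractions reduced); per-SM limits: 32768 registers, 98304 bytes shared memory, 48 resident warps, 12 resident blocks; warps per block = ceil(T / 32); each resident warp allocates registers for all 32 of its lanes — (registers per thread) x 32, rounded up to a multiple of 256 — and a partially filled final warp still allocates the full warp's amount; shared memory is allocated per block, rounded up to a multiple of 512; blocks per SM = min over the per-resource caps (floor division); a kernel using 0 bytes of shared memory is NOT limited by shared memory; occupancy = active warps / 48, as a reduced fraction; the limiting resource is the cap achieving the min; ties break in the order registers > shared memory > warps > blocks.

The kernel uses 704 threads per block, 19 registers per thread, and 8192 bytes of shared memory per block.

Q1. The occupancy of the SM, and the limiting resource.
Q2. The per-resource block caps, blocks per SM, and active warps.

Answer: occupancy 11/24, limited by registers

registers: 1 block
shared memory: 12 blocks
warps: 2 blocks
blocks: 12 blocks

Answer: 1 block, 22 active warps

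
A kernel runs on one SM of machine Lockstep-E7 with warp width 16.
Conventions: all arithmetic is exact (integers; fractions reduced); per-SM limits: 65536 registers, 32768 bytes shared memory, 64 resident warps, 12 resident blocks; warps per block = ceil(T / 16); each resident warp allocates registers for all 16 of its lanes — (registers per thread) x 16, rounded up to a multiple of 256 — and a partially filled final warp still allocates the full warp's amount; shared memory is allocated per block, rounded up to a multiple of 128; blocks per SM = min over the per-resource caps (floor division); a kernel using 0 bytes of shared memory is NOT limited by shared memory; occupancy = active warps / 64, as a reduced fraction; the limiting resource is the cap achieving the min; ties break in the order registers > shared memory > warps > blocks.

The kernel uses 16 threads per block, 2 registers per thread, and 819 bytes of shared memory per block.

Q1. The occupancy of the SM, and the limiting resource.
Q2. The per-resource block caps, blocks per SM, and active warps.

Answer: occupancy 3/16, limited by blocks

registers: 256 blocks
shared memory: 36 blocks
warps: 64 blocks
blocks: 12 blocks

Answer: 12 blocks, 12 active warps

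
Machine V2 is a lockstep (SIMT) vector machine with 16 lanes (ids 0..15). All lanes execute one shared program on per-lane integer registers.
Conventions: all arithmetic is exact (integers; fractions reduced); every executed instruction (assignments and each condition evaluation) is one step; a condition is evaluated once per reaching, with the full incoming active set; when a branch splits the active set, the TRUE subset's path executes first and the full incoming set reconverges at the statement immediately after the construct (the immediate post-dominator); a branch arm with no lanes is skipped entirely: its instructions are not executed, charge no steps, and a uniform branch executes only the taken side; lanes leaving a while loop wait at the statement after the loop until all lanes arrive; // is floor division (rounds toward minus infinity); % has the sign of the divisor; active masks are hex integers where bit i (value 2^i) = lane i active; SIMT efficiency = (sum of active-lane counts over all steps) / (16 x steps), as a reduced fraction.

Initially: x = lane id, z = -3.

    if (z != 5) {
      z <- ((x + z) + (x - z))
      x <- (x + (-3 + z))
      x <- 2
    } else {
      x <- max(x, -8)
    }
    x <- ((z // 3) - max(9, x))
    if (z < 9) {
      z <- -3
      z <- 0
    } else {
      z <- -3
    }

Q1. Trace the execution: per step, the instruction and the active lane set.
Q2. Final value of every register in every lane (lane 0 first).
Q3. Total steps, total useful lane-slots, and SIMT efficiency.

step 0: eval (z != 5)                0xffff
step 1: z <- ((x + z) + (x - z))     0xffff
step 2: x <- (x + (-3 + z))          0xffff
step 3: x <- 2                       0xffff
step 4: x <- ((z // 3) - max(9, x))  0xffff
step 5: eval (z < 9)                 0xffff
step 6: z <- -3                      0x001f
step 7: z <- 0                       0x001f
step 8: z <- -3                      0xffe0

Answer: 9 steps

x: -9,-9,-8,-7,-7,-6,-5,-5,-4,-3,-3,-2,-1,-1,0,1
z: 0,0,0,0,0,-3,-3,-3,-3,-3,-3,-3,-3,-3,-3,-3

steps = 9; useful = 117; efficiency = 117/144 = 13/16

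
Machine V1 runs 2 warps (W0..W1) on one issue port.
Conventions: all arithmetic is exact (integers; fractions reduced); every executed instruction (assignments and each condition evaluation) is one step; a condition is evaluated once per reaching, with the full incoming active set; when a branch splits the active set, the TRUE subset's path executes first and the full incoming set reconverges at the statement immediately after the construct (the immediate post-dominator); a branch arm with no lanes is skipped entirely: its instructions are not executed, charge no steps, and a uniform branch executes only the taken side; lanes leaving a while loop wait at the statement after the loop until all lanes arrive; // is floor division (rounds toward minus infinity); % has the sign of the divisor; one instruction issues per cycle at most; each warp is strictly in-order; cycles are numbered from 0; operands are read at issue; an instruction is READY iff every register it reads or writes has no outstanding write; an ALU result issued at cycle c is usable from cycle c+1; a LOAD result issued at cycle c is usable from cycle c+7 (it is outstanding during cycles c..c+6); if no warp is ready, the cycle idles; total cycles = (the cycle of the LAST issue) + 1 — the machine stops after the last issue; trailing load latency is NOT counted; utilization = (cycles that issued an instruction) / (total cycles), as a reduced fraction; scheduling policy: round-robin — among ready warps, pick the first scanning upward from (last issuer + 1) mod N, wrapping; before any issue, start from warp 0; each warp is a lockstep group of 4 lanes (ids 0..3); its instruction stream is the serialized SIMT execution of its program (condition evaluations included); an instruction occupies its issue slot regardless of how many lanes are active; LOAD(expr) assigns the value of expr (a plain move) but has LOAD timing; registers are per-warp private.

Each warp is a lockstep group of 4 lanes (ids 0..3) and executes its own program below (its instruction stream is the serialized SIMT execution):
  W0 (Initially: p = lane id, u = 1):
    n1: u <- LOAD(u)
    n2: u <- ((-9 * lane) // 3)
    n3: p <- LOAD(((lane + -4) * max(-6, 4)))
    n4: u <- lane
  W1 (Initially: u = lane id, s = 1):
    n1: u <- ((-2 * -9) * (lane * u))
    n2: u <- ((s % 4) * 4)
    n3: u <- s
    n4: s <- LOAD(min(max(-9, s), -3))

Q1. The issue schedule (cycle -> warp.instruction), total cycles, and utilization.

cycle 0: W0.I0
cycle 1: W1.I0
cycle 2: W1.I1
cycle 3: W1.I2
cycle 4: W1.I3
cycle 5: idle
cycle 6: idle
cycle 7: W0.I1
cycle 8: W0.I2
cycle 9: W0.I3

Answer: 10 cycles, utilization 4/5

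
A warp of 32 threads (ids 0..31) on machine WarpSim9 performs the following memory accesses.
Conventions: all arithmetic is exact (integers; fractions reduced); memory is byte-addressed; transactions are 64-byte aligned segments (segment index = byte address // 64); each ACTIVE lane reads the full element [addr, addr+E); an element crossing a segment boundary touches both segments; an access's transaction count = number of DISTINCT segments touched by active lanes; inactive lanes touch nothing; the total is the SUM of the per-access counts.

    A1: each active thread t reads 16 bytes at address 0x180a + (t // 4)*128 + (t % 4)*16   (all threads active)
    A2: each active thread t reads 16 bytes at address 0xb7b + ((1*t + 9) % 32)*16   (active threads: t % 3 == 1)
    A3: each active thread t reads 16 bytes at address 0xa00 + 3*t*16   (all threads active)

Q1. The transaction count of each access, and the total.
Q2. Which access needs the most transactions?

A1: 16 transactions
A2: 8 transactions
A3: 24 transactions

Answer: 16,8,24; total 48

Answer: A3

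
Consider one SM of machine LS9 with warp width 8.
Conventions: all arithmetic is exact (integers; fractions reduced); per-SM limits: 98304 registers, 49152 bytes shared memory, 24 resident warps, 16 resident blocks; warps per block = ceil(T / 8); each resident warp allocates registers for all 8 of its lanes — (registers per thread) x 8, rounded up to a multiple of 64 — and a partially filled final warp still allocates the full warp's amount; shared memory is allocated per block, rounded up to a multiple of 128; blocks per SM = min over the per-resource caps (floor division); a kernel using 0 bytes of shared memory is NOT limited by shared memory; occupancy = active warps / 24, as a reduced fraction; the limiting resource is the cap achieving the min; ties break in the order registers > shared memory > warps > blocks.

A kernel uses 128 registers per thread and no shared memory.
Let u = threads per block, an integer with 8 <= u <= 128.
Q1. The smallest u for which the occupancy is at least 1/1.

Answer: u = 9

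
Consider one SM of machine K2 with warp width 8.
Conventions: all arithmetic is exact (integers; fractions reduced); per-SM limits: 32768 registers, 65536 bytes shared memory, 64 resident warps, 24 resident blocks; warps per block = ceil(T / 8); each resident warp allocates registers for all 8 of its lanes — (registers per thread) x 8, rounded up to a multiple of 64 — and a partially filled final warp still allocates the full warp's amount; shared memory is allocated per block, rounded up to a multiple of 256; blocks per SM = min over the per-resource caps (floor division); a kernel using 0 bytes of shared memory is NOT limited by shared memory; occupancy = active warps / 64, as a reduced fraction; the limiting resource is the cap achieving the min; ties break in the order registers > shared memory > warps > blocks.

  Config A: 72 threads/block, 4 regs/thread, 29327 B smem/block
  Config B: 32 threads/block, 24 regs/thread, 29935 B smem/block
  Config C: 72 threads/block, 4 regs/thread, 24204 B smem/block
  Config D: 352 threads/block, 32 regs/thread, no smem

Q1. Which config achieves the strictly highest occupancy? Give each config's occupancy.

occupancies: A 9/32, B 1/8, C 9/32, D 11/16

Answer: D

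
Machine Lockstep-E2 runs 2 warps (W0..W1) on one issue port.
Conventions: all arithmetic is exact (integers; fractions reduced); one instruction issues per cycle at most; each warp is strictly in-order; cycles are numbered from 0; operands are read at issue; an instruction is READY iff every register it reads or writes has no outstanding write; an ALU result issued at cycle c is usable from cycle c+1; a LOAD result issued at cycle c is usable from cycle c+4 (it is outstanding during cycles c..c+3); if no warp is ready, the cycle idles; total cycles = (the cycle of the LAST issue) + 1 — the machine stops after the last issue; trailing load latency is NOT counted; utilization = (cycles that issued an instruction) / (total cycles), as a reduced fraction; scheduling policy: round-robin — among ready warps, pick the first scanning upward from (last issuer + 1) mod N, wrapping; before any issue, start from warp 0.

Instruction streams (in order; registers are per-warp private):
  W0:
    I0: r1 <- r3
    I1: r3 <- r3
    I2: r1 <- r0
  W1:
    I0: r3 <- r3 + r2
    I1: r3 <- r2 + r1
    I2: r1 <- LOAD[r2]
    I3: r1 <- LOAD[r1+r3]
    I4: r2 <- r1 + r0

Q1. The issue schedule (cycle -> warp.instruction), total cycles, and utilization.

cycle 0: W0.I0
cycle 1: W1.I0
cycle 2: W0.I1
cycle 3: W1.I1
cycle 4: W0.I2
cycle 5: W1.I2
cycle 6: idle
cycle 7: idle
cycle 8: idle
cycle 9: W1.I3
cycle 10: idle
cycle 11: idle
cycle 12: idle
cycle 13: W1.I4

Answer: 14 cycles, utilization 4/7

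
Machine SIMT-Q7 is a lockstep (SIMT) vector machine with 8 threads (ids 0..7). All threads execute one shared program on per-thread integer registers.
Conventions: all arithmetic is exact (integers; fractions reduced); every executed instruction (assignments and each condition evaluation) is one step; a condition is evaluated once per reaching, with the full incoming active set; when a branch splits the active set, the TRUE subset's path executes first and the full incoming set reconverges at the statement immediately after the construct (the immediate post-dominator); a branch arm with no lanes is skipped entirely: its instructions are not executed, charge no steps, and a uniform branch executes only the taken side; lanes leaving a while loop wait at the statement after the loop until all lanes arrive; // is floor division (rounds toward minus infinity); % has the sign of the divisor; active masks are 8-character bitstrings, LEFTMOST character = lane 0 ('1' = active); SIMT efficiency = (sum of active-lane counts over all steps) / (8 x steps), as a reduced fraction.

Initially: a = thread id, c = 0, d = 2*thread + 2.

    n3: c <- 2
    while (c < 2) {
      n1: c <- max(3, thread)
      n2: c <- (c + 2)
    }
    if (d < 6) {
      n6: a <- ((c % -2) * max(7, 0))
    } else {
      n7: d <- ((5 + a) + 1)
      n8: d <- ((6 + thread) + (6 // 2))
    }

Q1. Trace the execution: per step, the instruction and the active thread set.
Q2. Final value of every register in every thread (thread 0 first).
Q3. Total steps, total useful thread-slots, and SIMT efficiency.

step 0: c <- 2                       11111111
step 1: eval (c < 2)                 11111111
step 2: eval (d < 6)                 11111111
step 3: a <- ((c % -2) * max(7, 0))  11000000
step 4: d <- ((5 + a) + 1)           00111111
step 5: d <- ((6 + thread) + (6 // 2)) 00111111

Answer: 6 steps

a: 0,0,2,3,4,5,6,7
c: 2,2,2,2,2,2,2,2
d: 2,4,11,12,13,14,15,16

steps = 6; useful = 38; efficiency = 38/48 = 19/24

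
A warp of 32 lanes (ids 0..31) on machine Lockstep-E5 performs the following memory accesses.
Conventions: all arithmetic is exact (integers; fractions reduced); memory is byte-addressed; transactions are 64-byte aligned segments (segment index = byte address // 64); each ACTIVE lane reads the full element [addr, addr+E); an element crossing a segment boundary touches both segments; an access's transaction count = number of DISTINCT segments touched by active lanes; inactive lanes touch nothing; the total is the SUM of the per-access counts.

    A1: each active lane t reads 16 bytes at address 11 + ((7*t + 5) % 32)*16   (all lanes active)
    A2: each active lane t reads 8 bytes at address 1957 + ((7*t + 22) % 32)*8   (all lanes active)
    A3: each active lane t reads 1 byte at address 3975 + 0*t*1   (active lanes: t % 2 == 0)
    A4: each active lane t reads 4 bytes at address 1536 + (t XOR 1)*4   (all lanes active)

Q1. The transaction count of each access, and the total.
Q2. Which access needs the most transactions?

A1: 9 transactions
A2: 5 transactions
A3: 1 transaction
A4: 2 transactions

Answer: 9,5,1,2; total 17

Answer: A1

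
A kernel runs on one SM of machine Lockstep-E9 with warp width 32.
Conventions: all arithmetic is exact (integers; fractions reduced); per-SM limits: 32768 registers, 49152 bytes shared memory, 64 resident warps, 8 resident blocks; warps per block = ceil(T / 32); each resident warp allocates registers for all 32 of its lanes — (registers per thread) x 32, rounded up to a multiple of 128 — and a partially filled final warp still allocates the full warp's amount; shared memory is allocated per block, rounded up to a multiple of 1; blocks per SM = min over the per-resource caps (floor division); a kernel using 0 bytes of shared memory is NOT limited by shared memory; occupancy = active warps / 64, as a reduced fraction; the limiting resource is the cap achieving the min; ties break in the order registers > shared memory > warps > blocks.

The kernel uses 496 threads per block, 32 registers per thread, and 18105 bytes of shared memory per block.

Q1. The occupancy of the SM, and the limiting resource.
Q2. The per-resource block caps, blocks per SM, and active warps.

Answer: occupancy 1/2, limited by registers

registers: 2 blocks
shared memory: 2 blocks
warps: 4 blocks
blocks: 8 blocks

Answer: 2 blocks, 32 active warps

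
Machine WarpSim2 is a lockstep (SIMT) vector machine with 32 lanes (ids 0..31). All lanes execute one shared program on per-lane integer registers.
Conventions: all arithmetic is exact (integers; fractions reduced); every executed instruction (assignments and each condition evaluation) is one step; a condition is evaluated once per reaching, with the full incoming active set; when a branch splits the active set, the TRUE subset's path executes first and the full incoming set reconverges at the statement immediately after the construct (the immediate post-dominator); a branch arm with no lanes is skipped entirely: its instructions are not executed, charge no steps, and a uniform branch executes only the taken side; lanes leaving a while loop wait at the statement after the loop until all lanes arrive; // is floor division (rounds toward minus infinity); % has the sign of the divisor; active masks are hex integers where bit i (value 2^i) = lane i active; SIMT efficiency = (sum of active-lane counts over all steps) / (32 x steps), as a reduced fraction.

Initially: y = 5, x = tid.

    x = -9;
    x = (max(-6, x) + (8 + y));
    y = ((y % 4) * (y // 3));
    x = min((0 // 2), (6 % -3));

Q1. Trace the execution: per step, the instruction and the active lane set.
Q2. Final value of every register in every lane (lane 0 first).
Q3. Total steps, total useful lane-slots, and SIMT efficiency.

step 0: x <- -9                      0xffffffff
step 1: x <- (max(-6, x) + (8 + y))  0xffffffff
step 2: y <- ((y % 4) * (y // 3))    0xffffffff
step 3: x <- min((0 // 2), (6 % -3)) 0xffffffff

Answer: 4 steps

y: 1,1,1,1,1,1,1,1,1,1,1,1,1,1,1,1,1,1,1,1,1,1,1,1,1,1,1,1,1,1,1,1
x: 0,0,0,0,0,0,0,0,0,0,0,0,0,0,0,0,0,0,0,0,0,0,0,0,0,0,0,0,0,0,0,0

steps = 4; useful = 128; efficiency = 128/128 = 1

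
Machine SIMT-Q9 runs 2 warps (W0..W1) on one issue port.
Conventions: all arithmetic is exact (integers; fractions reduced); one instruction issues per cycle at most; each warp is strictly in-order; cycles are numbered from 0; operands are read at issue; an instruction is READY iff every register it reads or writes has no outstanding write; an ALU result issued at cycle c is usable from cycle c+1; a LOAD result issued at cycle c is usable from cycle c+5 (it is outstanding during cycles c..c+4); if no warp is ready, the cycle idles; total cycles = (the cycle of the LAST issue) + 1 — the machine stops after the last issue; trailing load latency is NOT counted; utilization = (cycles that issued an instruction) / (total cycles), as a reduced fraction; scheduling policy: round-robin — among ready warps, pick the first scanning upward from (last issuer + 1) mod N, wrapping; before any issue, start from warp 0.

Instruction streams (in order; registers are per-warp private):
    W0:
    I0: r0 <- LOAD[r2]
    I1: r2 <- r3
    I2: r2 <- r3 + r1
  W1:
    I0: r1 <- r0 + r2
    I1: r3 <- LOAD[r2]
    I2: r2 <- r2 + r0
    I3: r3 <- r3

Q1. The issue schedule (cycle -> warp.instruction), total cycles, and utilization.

cycle 0: W0.I0
cycle 1: W1.I0
cycle 2: W0.I1
cycle 3: W1.I1
cycle 4: W0.I2
cycle 5: W1.I2
cycle 6: idle
cycle 7: idle
cycle 8: W1.I3

Answer: 9 cycles, utilization 7/9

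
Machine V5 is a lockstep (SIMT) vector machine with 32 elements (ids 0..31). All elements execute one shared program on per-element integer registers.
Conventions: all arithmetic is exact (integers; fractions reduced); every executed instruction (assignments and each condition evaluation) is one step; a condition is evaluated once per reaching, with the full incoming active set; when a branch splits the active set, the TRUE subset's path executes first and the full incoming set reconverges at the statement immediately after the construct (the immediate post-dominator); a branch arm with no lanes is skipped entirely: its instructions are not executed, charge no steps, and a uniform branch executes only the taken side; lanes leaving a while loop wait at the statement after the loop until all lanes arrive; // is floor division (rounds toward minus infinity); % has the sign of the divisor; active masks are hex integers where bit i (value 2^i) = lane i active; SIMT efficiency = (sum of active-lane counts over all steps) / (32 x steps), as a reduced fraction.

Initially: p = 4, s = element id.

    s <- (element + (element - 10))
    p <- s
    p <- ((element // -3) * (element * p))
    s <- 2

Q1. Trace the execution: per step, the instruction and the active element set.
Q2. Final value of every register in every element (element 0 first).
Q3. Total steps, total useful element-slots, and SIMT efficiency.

step 0: s <- (element + (element - 10)) 0xffffffff
step 1: p <- s                       0xffffffff
step 2: p <- ((element // -3) * (element * p)) 0xffffffff
step 3: s <- 2                       0xffffffff

Answer: 4 steps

p: 0,8,12,12,16,0,-24,-84,-144,-216,-400,-528,-672,-1040,-1260,-1500,-2112,-2448,-2808,-3724,-4200,-4704,-5984,-6624,-7296,-9000,-9828,-10692,-12880,-13920,-15000,-17732
s: 2,2,2,2,2,2,2,2,2,2,2,2,2,2,2,2,2,2,2,2,2,2,2,2,2,2,2,2,2,2,2,2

steps = 4; useful = 128; efficiency = 128/128 = 1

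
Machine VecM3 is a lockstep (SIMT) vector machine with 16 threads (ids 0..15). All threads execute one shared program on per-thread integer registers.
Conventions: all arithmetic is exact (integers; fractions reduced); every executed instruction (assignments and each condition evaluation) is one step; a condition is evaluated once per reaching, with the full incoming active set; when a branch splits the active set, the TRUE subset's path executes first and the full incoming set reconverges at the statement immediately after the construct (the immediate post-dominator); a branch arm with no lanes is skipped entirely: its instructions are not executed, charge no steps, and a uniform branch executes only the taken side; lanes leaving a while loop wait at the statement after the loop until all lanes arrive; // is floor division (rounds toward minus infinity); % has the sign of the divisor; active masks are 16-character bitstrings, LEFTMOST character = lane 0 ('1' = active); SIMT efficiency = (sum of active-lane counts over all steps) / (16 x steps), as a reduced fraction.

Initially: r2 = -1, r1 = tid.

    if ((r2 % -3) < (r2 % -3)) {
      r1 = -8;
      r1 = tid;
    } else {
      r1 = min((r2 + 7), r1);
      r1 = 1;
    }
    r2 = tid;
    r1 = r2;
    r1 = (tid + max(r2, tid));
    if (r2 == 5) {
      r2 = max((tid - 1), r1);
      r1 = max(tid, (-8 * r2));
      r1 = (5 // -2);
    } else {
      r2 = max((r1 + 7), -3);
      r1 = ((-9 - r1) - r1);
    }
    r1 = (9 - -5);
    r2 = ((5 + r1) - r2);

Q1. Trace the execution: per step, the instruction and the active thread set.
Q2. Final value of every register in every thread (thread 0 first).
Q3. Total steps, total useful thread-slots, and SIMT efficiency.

step 0: eval ((r2 % -3) < (r2 % -3)) 1111111111111111
step 1: r1 <- min((r2 + 7), r1)      1111111111111111
step 2: r1 <- 1                      1111111111111111
step 3: r2 <- tid                    1111111111111111
step 4: r1 <- r2                     1111111111111111
step 5: r1 <- (tid + max(r2, tid))   1111111111111111
step 6: eval (r2 == 5)               1111111111111111
step 7: r2 <- max((tid - 1), r1)     0000010000000000
step 8: r1 <- max(tid, (-8 * r2))    0000010000000000
step 9: r1 <- (5 // -2)              0000010000000000
step 10: r2 <- max((r1 + 7), -3)      1111101111111111
step 11: r1 <- ((-9 - r1) - r1)       1111101111111111
step 12: r1 <- (9 - -5)               1111111111111111
step 13: r2 <- ((5 + r1) - r2)        1111111111111111

Answer: 14 steps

r2: 12,10,8,6,4,9,0,-2,-4,-6,-8,-10,-12,-14,-16,-18
r1: 14,14,14,14,14,14,14,14,14,14,14,14,14,14,14,14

steps = 14; useful = 177; efficiency = 177/224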